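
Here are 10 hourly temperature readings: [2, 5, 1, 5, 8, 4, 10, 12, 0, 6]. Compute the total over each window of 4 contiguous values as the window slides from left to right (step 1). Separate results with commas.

(2, 5, 1, 5) → sum 13
(5, 1, 5, 8) → sum 19
(1, 5, 8, 4) → sum 18
(5, 8, 4, 10) → sum 27
(8, 4, 10, 12) → sum 34
(4, 10, 12, 0) → sum 26
(10, 12, 0, 6) → sum 28

13, 19, 18, 27, 34, 26, 28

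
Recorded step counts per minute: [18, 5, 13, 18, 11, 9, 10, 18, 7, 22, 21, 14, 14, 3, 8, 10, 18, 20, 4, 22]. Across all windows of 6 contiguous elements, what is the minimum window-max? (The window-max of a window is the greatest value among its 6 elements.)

18

(18, 5, 13, 18, 11, 9) → max 18
(5, 13, 18, 11, 9, 10) → max 18
(13, 18, 11, 9, 10, 18) → max 18
(18, 11, 9, 10, 18, 7) → max 18
(11, 9, 10, 18, 7, 22) → max 22
(9, 10, 18, 7, 22, 21) → max 22
(10, 18, 7, 22, 21, 14) → max 22
(18, 7, 22, 21, 14, 14) → max 22
(7, 22, 21, 14, 14, 3) → max 22
(22, 21, 14, 14, 3, 8) → max 22
(21, 14, 14, 3, 8, 10) → max 21
(14, 14, 3, 8, 10, 18) → max 18
(14, 3, 8, 10, 18, 20) → max 20
(3, 8, 10, 18, 20, 4) → max 20
(8, 10, 18, 20, 4, 22) → max 22
Minimum of these is 18.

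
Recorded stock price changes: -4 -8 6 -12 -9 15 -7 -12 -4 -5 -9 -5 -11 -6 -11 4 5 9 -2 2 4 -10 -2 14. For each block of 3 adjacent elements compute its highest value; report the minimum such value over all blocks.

[-4, -8, 6] → max 6
[-8, 6, -12] → max 6
[6, -12, -9] → max 6
[-12, -9, 15] → max 15
[-9, 15, -7] → max 15
[15, -7, -12] → max 15
[-7, -12, -4] → max -4
[-12, -4, -5] → max -4
[-4, -5, -9] → max -4
[-5, -9, -5] → max -5
[-9, -5, -11] → max -5
[-5, -11, -6] → max -5
[-11, -6, -11] → max -6
[-6, -11, 4] → max 4
[-11, 4, 5] → max 5
[4, 5, 9] → max 9
[5, 9, -2] → max 9
[9, -2, 2] → max 9
[-2, 2, 4] → max 4
[2, 4, -10] → max 4
[4, -10, -2] → max 4
[-10, -2, 14] → max 14
Minimum of these is -6.

-6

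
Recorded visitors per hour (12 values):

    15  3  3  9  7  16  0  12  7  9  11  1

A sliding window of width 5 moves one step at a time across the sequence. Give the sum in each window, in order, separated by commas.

37, 38, 35, 44, 42, 44, 39, 40

[15, 3, 3, 9, 7] → sum 37
[3, 3, 9, 7, 16] → sum 38
[3, 9, 7, 16, 0] → sum 35
[9, 7, 16, 0, 12] → sum 44
[7, 16, 0, 12, 7] → sum 42
[16, 0, 12, 7, 9] → sum 44
[0, 12, 7, 9, 11] → sum 39
[12, 7, 9, 11, 1] → sum 40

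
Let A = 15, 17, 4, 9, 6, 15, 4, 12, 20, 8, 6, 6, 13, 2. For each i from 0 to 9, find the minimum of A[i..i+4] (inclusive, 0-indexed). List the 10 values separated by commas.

4, 4, 4, 4, 4, 4, 4, 6, 6, 2

[15, 17, 4, 9, 6] → min 4
[17, 4, 9, 6, 15] → min 4
[4, 9, 6, 15, 4] → min 4
[9, 6, 15, 4, 12] → min 4
[6, 15, 4, 12, 20] → min 4
[15, 4, 12, 20, 8] → min 4
[4, 12, 20, 8, 6] → min 4
[12, 20, 8, 6, 6] → min 6
[20, 8, 6, 6, 13] → min 6
[8, 6, 6, 13, 2] → min 2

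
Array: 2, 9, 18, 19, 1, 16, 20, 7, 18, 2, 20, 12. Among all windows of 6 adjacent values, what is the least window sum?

(2, 9, 18, 19, 1, 16) → sum 65
(9, 18, 19, 1, 16, 20) → sum 83
(18, 19, 1, 16, 20, 7) → sum 81
(19, 1, 16, 20, 7, 18) → sum 81
(1, 16, 20, 7, 18, 2) → sum 64
(16, 20, 7, 18, 2, 20) → sum 83
(20, 7, 18, 2, 20, 12) → sum 79
Least of these is 64.

64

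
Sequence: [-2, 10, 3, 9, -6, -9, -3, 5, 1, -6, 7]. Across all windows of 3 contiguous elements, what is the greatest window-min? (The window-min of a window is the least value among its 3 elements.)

Window mins for each of the 9 positions:
(-2, 10, 3) → min -2
(10, 3, 9) → min 3
(3, 9, -6) → min -6
(9, -6, -9) → min -9
(-6, -9, -3) → min -9
(-9, -3, 5) → min -9
(-3, 5, 1) → min -3
(5, 1, -6) → min -6
(1, -6, 7) → min -6
Greatest of these is 3.

3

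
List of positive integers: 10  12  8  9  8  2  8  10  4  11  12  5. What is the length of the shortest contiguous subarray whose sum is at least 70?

add 10: running sum 10 < 70
add 12: running sum 22 < 70
add 8: running sum 30 < 70
add 9: running sum 39 < 70
add 8: running sum 47 < 70
add 2: running sum 49 < 70
add 8: running sum 57 < 70
add 10: running sum 67 < 70
end 8: [10, 12, 8, 9, 8, 2, 8, 10, 4] sum 71, len 9
end 9: [12, 8, 9, 8, 2, 8, 10, 4, 11] sum 72, len 9
end 10: [8, 9, 8, 2, 8, 10, 4, 11, 12] sum 72, len 9
end 11: [8, 9, 8, 2, 8, 10, 4, 11, 12, 5] sum 77, len 10
Shortest qualifying length: 9.

9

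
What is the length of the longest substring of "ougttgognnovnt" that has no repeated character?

add o: [o] len 1
add u: [o, u] len 2
add g: [o, u, g] len 3
add t: [o, u, g, t] len 4
add t (repeat t, move left end past it): [t] len 1
add g: [t, g] len 2
add o: [t, g, o] len 3
add g (repeat g, move left end past it): [o, g] len 2
add n: [o, g, n] len 3
add n (repeat n, move left end past it): [n] len 1
add o: [n, o] len 2
add v: [n, o, v] len 3
add n (repeat n, move left end past it): [o, v, n] len 3
add t: [o, v, n, t] len 4
Longest all-distinct length: 4.

4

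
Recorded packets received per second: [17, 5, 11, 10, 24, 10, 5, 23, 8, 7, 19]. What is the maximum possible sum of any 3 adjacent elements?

Each size-3 window and its sum:
(17, 5, 11) → sum 33
(5, 11, 10) → sum 26
(11, 10, 24) → sum 45
(10, 24, 10) → sum 44
(24, 10, 5) → sum 39
(10, 5, 23) → sum 38
(5, 23, 8) → sum 36
(23, 8, 7) → sum 38
(8, 7, 19) → sum 34
Maximum of these is 45.

45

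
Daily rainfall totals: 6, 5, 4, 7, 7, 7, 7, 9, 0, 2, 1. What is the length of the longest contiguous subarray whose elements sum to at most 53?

→ 6: sum 6, len 1
→ 5: sum 11, len 2
→ 4: sum 15, len 3
→ 7: sum 22, len 4
→ 7: sum 29, len 5
→ 7: sum 36, len 6
→ 7: sum 43, len 7
→ 9: sum 52, len 8
→ 0: sum 52, len 9
→ 2 (dropped 6): sum 48, len 9
→ 1: sum 49, len 10
Longest length seen: 10.

10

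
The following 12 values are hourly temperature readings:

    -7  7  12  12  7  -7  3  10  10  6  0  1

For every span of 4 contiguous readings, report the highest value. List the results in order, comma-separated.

(-7, 7, 12, 12) → max 12
(7, 12, 12, 7) → max 12
(12, 12, 7, -7) → max 12
(12, 7, -7, 3) → max 12
(7, -7, 3, 10) → max 10
(-7, 3, 10, 10) → max 10
(3, 10, 10, 6) → max 10
(10, 10, 6, 0) → max 10
(10, 6, 0, 1) → max 10

12, 12, 12, 12, 10, 10, 10, 10, 10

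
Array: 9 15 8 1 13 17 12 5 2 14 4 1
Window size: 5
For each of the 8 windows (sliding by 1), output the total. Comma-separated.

46, 54, 51, 48, 49, 50, 37, 26

[9, 15, 8, 1, 13] → sum 46
[15, 8, 1, 13, 17] → sum 54
[8, 1, 13, 17, 12] → sum 51
[1, 13, 17, 12, 5] → sum 48
[13, 17, 12, 5, 2] → sum 49
[17, 12, 5, 2, 14] → sum 50
[12, 5, 2, 14, 4] → sum 37
[5, 2, 14, 4, 1] → sum 26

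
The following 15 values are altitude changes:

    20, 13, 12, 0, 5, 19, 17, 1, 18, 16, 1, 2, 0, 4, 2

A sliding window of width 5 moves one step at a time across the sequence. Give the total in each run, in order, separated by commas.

50, 49, 53, 42, 60, 71, 53, 38, 37, 23, 9

Sliding a size-5 window across the 15 values:
[20, 13, 12, 0, 5] → sum 50
[13, 12, 0, 5, 19] → sum 49
[12, 0, 5, 19, 17] → sum 53
[0, 5, 19, 17, 1] → sum 42
[5, 19, 17, 1, 18] → sum 60
[19, 17, 1, 18, 16] → sum 71
[17, 1, 18, 16, 1] → sum 53
[1, 18, 16, 1, 2] → sum 38
[18, 16, 1, 2, 0] → sum 37
[16, 1, 2, 0, 4] → sum 23
[1, 2, 0, 4, 2] → sum 9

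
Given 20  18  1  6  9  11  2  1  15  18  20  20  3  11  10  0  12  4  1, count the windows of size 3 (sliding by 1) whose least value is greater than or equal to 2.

7

(20, 18, 1) → min 1
(18, 1, 6) → min 1
(1, 6, 9) → min 1
(6, 9, 11) → min 6  ≥ 2 ✓
(9, 11, 2) → min 2  ≥ 2 ✓
(11, 2, 1) → min 1
(2, 1, 15) → min 1
(1, 15, 18) → min 1
(15, 18, 20) → min 15  ≥ 2 ✓
(18, 20, 20) → min 18  ≥ 2 ✓
(20, 20, 3) → min 3  ≥ 2 ✓
(20, 3, 11) → min 3  ≥ 2 ✓
(3, 11, 10) → min 3  ≥ 2 ✓
(11, 10, 0) → min 0
(10, 0, 12) → min 0
(0, 12, 4) → min 0
(12, 4, 1) → min 1
7 windows satisfy the condition.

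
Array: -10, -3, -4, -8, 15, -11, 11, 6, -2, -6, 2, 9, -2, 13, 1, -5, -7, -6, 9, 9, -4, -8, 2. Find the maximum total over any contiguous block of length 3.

Each size-3 window and its sum:
(-10, -3, -4) → sum -17
(-3, -4, -8) → sum -15
(-4, -8, 15) → sum 3
(-8, 15, -11) → sum -4
(15, -11, 11) → sum 15
(-11, 11, 6) → sum 6
(11, 6, -2) → sum 15
(6, -2, -6) → sum -2
(-2, -6, 2) → sum -6
(-6, 2, 9) → sum 5
(2, 9, -2) → sum 9
(9, -2, 13) → sum 20
(-2, 13, 1) → sum 12
(13, 1, -5) → sum 9
(1, -5, -7) → sum -11
(-5, -7, -6) → sum -18
(-7, -6, 9) → sum -4
(-6, 9, 9) → sum 12
(9, 9, -4) → sum 14
(9, -4, -8) → sum -3
(-4, -8, 2) → sum -10
Maximum of these is 20.

20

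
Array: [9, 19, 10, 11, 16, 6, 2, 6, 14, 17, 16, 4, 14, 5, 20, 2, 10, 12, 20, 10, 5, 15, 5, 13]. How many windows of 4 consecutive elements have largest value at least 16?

18

9 19 10 11 → max 19  ≥ 16 ✓
19 10 11 16 → max 19  ≥ 16 ✓
10 11 16 6 → max 16  ≥ 16 ✓
11 16 6 2 → max 16  ≥ 16 ✓
16 6 2 6 → max 16  ≥ 16 ✓
6 2 6 14 → max 14
2 6 14 17 → max 17  ≥ 16 ✓
6 14 17 16 → max 17  ≥ 16 ✓
14 17 16 4 → max 17  ≥ 16 ✓
17 16 4 14 → max 17  ≥ 16 ✓
16 4 14 5 → max 16  ≥ 16 ✓
4 14 5 20 → max 20  ≥ 16 ✓
14 5 20 2 → max 20  ≥ 16 ✓
5 20 2 10 → max 20  ≥ 16 ✓
20 2 10 12 → max 20  ≥ 16 ✓
2 10 12 20 → max 20  ≥ 16 ✓
10 12 20 10 → max 20  ≥ 16 ✓
12 20 10 5 → max 20  ≥ 16 ✓
20 10 5 15 → max 20  ≥ 16 ✓
10 5 15 5 → max 15
5 15 5 13 → max 15
18 windows satisfy the condition.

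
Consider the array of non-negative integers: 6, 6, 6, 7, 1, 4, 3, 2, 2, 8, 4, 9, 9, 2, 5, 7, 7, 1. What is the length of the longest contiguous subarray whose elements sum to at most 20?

add 6: [6] sum 6, len 1
add 6: [6, 6] sum 12, len 2
add 6: [6, 6, 6] sum 18, len 3
add 7: [6, 6, 7] sum 19, len 3
add 1: [6, 6, 7, 1] sum 20, len 4
add 4: [6, 7, 1, 4] sum 18, len 4
add 3: [7, 1, 4, 3] sum 15, len 4
add 2: [7, 1, 4, 3, 2] sum 17, len 5
add 2: [7, 1, 4, 3, 2, 2] sum 19, len 6
add 8: [1, 4, 3, 2, 2, 8] sum 20, len 6
add 4: [3, 2, 2, 8, 4] sum 19, len 5
add 9: [4, 9] sum 13, len 2
add 9: [9, 9] sum 18, len 2
add 2: [9, 9, 2] sum 20, len 3
add 5: [9, 2, 5] sum 16, len 3
add 7: [2, 5, 7] sum 14, len 3
add 7: [5, 7, 7] sum 19, len 3
add 1: [5, 7, 7, 1] sum 20, len 4
Longest length seen: 6.

6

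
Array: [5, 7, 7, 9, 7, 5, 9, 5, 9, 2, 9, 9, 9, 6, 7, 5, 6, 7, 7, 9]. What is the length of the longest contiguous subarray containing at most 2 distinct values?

5

[5] 1 distinct, len 1
[5, 7] 2 distinct, len 2
[5, 7, 7] 2 distinct, len 3
[7, 7, 9] 2 distinct, len 3
[7, 7, 9, 7] 2 distinct, len 4
[7, 5] 2 distinct, len 2
[5, 9] 2 distinct, len 2
[5, 9, 5] 2 distinct, len 3
[5, 9, 5, 9] 2 distinct, len 4
[9, 2] 2 distinct, len 2
[9, 2, 9] 2 distinct, len 3
[9, 2, 9, 9] 2 distinct, len 4
[9, 2, 9, 9, 9] 2 distinct, len 5
[9, 9, 9, 6] 2 distinct, len 4
[6, 7] 2 distinct, len 2
[7, 5] 2 distinct, len 2
[5, 6] 2 distinct, len 2
[6, 7] 2 distinct, len 2
[6, 7, 7] 2 distinct, len 3
[7, 7, 9] 2 distinct, len 3
Longest length with ≤2 distinct: 5.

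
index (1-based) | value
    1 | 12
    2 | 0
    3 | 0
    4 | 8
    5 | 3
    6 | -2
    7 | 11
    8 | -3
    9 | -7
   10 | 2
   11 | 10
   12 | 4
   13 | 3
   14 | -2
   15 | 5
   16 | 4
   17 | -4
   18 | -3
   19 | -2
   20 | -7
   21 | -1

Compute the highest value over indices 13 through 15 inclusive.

Elements at indices 13..15: 3, -2, 5
max(3, -2, 5) = 5

5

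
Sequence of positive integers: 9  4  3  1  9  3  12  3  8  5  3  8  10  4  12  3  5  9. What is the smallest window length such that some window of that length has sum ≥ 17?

add 9: running sum 9 < 17
add 4: running sum 13 < 17
add 3: running sum 16 < 17
end 3: [9, 4, 3, 1] sum 17, len 4
end 4: [4, 3, 1, 9] sum 17, len 4
end 5: [4, 3, 1, 9, 3] sum 20, len 5
end 6: [9, 3, 12] sum 24, len 3
end 7: [3, 12, 3] sum 18, len 3
end 8: [12, 3, 8] sum 23, len 3
end 9: [12, 3, 8, 5] sum 28, len 4
end 10: [3, 8, 5, 3] sum 19, len 4
end 11: [8, 5, 3, 8] sum 24, len 4
end 12: [8, 10] sum 18, len 2
end 13: [8, 10, 4] sum 22, len 3
end 14: [10, 4, 12] sum 26, len 3
end 15: [4, 12, 3] sum 19, len 3
end 16: [12, 3, 5] sum 20, len 3
end 17: [3, 5, 9] sum 17, len 3
Shortest qualifying length: 2.

2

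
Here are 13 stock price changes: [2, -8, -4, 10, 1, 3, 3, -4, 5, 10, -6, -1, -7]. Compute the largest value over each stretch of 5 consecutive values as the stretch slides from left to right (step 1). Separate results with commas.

10, 10, 10, 10, 5, 10, 10, 10, 10

(2, -8, -4, 10, 1) → max 10
(-8, -4, 10, 1, 3) → max 10
(-4, 10, 1, 3, 3) → max 10
(10, 1, 3, 3, -4) → max 10
(1, 3, 3, -4, 5) → max 5
(3, 3, -4, 5, 10) → max 10
(3, -4, 5, 10, -6) → max 10
(-4, 5, 10, -6, -1) → max 10
(5, 10, -6, -1, -7) → max 10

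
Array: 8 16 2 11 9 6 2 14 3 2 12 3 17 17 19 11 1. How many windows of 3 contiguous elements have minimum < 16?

14

8 16 2 → min 2  < 16 ✓
16 2 11 → min 2  < 16 ✓
2 11 9 → min 2  < 16 ✓
11 9 6 → min 6  < 16 ✓
9 6 2 → min 2  < 16 ✓
6 2 14 → min 2  < 16 ✓
2 14 3 → min 2  < 16 ✓
14 3 2 → min 2  < 16 ✓
3 2 12 → min 2  < 16 ✓
2 12 3 → min 2  < 16 ✓
12 3 17 → min 3  < 16 ✓
3 17 17 → min 3  < 16 ✓
17 17 19 → min 17
17 19 11 → min 11  < 16 ✓
19 11 1 → min 1  < 16 ✓
14 windows satisfy the condition.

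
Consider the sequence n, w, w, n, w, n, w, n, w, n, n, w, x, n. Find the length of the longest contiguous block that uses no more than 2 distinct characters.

[n] 1 distinct, len 1
[n, w] 2 distinct, len 2
[n, w, w] 2 distinct, len 3
[n, w, w, n] 2 distinct, len 4
[n, w, w, n, w] 2 distinct, len 5
[n, w, w, n, w, n] 2 distinct, len 6
[n, w, w, n, w, n, w] 2 distinct, len 7
[n, w, w, n, w, n, w, n] 2 distinct, len 8
[n, w, w, n, w, n, w, n, w] 2 distinct, len 9
[n, w, w, n, w, n, w, n, w, n] 2 distinct, len 10
[n, w, w, n, w, n, w, n, w, n, n] 2 distinct, len 11
[n, w, w, n, w, n, w, n, w, n, n, w] 2 distinct, len 12
[w, x] 2 distinct, len 2
[x, n] 2 distinct, len 2
Longest length with ≤2 distinct: 12.

12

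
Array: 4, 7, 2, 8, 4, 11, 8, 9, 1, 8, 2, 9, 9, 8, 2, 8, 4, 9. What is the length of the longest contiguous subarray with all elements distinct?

add 4: [4] len 1
add 7: [4, 7] len 2
add 2: [4, 7, 2] len 3
add 8: [4, 7, 2, 8] len 4
add 4 (repeat 4, move left end past it): [7, 2, 8, 4] len 4
add 11: [7, 2, 8, 4, 11] len 5
add 8 (repeat 8, move left end past it): [4, 11, 8] len 3
add 9: [4, 11, 8, 9] len 4
add 1: [4, 11, 8, 9, 1] len 5
add 8 (repeat 8, move left end past it): [9, 1, 8] len 3
add 2: [9, 1, 8, 2] len 4
add 9 (repeat 9, move left end past it): [1, 8, 2, 9] len 4
add 9 (repeat 9, move left end past it): [9] len 1
add 8: [9, 8] len 2
add 2: [9, 8, 2] len 3
add 8 (repeat 8, move left end past it): [2, 8] len 2
add 4: [2, 8, 4] len 3
add 9: [2, 8, 4, 9] len 4
Longest all-distinct length: 5.

5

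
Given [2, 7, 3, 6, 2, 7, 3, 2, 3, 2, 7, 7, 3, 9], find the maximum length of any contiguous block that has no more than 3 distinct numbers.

9

add 2: window [2] (1 distinct), len 1
add 7: window [2, 7] (2 distinct), len 2
add 3: window [2, 7, 3] (3 distinct), len 3
add 6: window [7, 3, 6] (3 distinct), len 3
add 2: window [3, 6, 2] (3 distinct), len 3
add 7: window [6, 2, 7] (3 distinct), len 3
add 3: window [2, 7, 3] (3 distinct), len 3
add 2: window [2, 7, 3, 2] (3 distinct), len 4
add 3: window [2, 7, 3, 2, 3] (3 distinct), len 5
add 2: window [2, 7, 3, 2, 3, 2] (3 distinct), len 6
add 7: window [2, 7, 3, 2, 3, 2, 7] (3 distinct), len 7
add 7: window [2, 7, 3, 2, 3, 2, 7, 7] (3 distinct), len 8
add 3: window [2, 7, 3, 2, 3, 2, 7, 7, 3] (3 distinct), len 9
add 9: window [7, 7, 3, 9] (3 distinct), len 4
Longest length with ≤3 distinct: 9.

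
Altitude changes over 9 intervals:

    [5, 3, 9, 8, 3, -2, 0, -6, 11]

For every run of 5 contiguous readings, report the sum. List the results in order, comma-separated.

Sliding a size-5 window across the 9 values:
[5, 3, 9, 8, 3] → sum 28
[3, 9, 8, 3, -2] → sum 21
[9, 8, 3, -2, 0] → sum 18
[8, 3, -2, 0, -6] → sum 3
[3, -2, 0, -6, 11] → sum 6

28, 21, 18, 3, 6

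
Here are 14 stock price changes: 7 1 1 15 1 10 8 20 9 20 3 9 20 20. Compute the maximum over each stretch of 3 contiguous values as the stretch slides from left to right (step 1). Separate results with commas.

7, 15, 15, 15, 10, 20, 20, 20, 20, 20, 20, 20

[7, 1, 1] → max 7
[1, 1, 15] → max 15
[1, 15, 1] → max 15
[15, 1, 10] → max 15
[1, 10, 8] → max 10
[10, 8, 20] → max 20
[8, 20, 9] → max 20
[20, 9, 20] → max 20
[9, 20, 3] → max 20
[20, 3, 9] → max 20
[3, 9, 20] → max 20
[9, 20, 20] → max 20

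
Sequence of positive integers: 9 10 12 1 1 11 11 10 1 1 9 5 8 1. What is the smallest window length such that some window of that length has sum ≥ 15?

Extend right; whenever the sum reaches 15, record the length and shrink from the left:
add 9: running sum 9 < 15
end 1: [9, 10] sum 19, len 2
end 2: [10, 12] sum 22, len 2
end 3: [10, 12, 1] sum 23, len 3
end 4: [10, 12, 1, 1] sum 24, len 4
end 5: [12, 1, 1, 11] sum 25, len 4
end 6: [11, 11] sum 22, len 2
end 7: [11, 10] sum 21, len 2
end 8: [11, 10, 1] sum 22, len 3
end 9: [11, 10, 1, 1] sum 23, len 4
end 10: [10, 1, 1, 9] sum 21, len 4
end 11: [1, 9, 5] sum 15, len 3
end 12: [9, 5, 8] sum 22, len 3
end 13: [9, 5, 8, 1] sum 23, len 4
Shortest qualifying length: 2.

2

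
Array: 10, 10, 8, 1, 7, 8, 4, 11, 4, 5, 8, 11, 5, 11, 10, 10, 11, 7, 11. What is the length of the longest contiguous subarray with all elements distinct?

[10] len 1
[10] len 1
[10, 8] len 2
[10, 8, 1] len 3
[10, 8, 1, 7] len 4
[1, 7, 8] len 3
[1, 7, 8, 4] len 4
[1, 7, 8, 4, 11] len 5
[11, 4] len 2
[11, 4, 5] len 3
[11, 4, 5, 8] len 4
[4, 5, 8, 11] len 4
[8, 11, 5] len 3
[5, 11] len 2
[5, 11, 10] len 3
[10] len 1
[10, 11] len 2
[10, 11, 7] len 3
[7, 11] len 2
Longest all-distinct length: 5.

5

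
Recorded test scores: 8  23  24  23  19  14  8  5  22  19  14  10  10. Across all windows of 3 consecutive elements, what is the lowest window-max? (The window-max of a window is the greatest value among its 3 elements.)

Each size-3 window and its max:
[8, 23, 24] → max 24
[23, 24, 23] → max 24
[24, 23, 19] → max 24
[23, 19, 14] → max 23
[19, 14, 8] → max 19
[14, 8, 5] → max 14
[8, 5, 22] → max 22
[5, 22, 19] → max 22
[22, 19, 14] → max 22
[19, 14, 10] → max 19
[14, 10, 10] → max 14
Lowest of these is 14.

14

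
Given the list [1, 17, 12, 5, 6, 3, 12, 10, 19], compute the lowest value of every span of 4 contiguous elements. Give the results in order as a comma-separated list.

1, 5, 3, 3, 3, 3

(1, 17, 12, 5) → min 1
(17, 12, 5, 6) → min 5
(12, 5, 6, 3) → min 3
(5, 6, 3, 12) → min 3
(6, 3, 12, 10) → min 3
(3, 12, 10, 19) → min 3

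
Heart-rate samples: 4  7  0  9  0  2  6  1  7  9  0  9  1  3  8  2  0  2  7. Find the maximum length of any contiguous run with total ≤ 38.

→ 4: sum 4, len 1
→ 7: sum 11, len 2
→ 0: sum 11, len 3
→ 9: sum 20, len 4
→ 0: sum 20, len 5
→ 2: sum 22, len 6
→ 6: sum 28, len 7
→ 1: sum 29, len 8
→ 7: sum 36, len 9
→ 9 (dropped 4, 7): sum 34, len 8
→ 0: sum 34, len 9
→ 9 (dropped 0, 9): sum 34, len 8
→ 1: sum 35, len 9
→ 3: sum 38, len 10
→ 8 (dropped 0, 2, 6): sum 38, len 8
→ 2 (dropped 1, 7): sum 32, len 7
→ 0: sum 32, len 8
→ 2: sum 34, len 9
→ 7 (dropped 9): sum 32, len 9
Longest length seen: 10.

10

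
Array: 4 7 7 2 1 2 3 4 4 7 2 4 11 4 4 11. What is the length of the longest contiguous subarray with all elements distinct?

4

add 4: [4] len 1
add 7: [4, 7] len 2
add 7 (repeat 7, move left end past it): [7] len 1
add 2: [7, 2] len 2
add 1: [7, 2, 1] len 3
add 2 (repeat 2, move left end past it): [1, 2] len 2
add 3: [1, 2, 3] len 3
add 4: [1, 2, 3, 4] len 4
add 4 (repeat 4, move left end past it): [4] len 1
add 7: [4, 7] len 2
add 2: [4, 7, 2] len 3
add 4 (repeat 4, move left end past it): [7, 2, 4] len 3
add 11: [7, 2, 4, 11] len 4
add 4 (repeat 4, move left end past it): [11, 4] len 2
add 4 (repeat 4, move left end past it): [4] len 1
add 11: [4, 11] len 2
Longest all-distinct length: 4.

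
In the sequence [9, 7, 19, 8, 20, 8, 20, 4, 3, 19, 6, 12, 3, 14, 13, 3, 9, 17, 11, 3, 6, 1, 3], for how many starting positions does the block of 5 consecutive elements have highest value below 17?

4

(9, 7, 19, 8, 20) → max 20
(7, 19, 8, 20, 8) → max 20
(19, 8, 20, 8, 20) → max 20
(8, 20, 8, 20, 4) → max 20
(20, 8, 20, 4, 3) → max 20
(8, 20, 4, 3, 19) → max 20
(20, 4, 3, 19, 6) → max 20
(4, 3, 19, 6, 12) → max 19
(3, 19, 6, 12, 3) → max 19
(19, 6, 12, 3, 14) → max 19
(6, 12, 3, 14, 13) → max 14  < 17 ✓
(12, 3, 14, 13, 3) → max 14  < 17 ✓
(3, 14, 13, 3, 9) → max 14  < 17 ✓
(14, 13, 3, 9, 17) → max 17
(13, 3, 9, 17, 11) → max 17
(3, 9, 17, 11, 3) → max 17
(9, 17, 11, 3, 6) → max 17
(17, 11, 3, 6, 1) → max 17
(11, 3, 6, 1, 3) → max 11  < 17 ✓
4 windows satisfy the condition.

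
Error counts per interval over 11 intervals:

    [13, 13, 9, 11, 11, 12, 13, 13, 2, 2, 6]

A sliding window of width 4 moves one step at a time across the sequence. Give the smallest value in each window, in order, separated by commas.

13 13 9 11 → min 9
13 9 11 11 → min 9
9 11 11 12 → min 9
11 11 12 13 → min 11
11 12 13 13 → min 11
12 13 13 2 → min 2
13 13 2 2 → min 2
13 2 2 6 → min 2

9, 9, 9, 11, 11, 2, 2, 2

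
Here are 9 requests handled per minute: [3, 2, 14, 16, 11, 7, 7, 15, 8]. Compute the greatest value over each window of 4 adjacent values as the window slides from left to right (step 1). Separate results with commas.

16, 16, 16, 16, 15, 15

Sliding a size-4 window across the 9 values:
(3, 2, 14, 16) → max 16
(2, 14, 16, 11) → max 16
(14, 16, 11, 7) → max 16
(16, 11, 7, 7) → max 16
(11, 7, 7, 15) → max 15
(7, 7, 15, 8) → max 15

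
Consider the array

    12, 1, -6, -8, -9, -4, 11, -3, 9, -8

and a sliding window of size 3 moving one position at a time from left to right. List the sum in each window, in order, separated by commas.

7, -13, -23, -21, -2, 4, 17, -2

(12, 1, -6) → sum 7
(1, -6, -8) → sum -13
(-6, -8, -9) → sum -23
(-8, -9, -4) → sum -21
(-9, -4, 11) → sum -2
(-4, 11, -3) → sum 4
(11, -3, 9) → sum 17
(-3, 9, -8) → sum -2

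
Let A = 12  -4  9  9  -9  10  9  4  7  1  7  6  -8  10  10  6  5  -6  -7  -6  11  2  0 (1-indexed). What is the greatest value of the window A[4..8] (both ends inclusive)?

10

Elements at indices 4..8: 9, -9, 10, 9, 4
max(9, -9, 10, 9, 4) = 10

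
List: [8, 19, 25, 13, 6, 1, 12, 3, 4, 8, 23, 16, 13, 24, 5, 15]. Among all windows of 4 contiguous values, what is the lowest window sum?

Window sums for each of the 13 positions:
(8, 19, 25, 13) → sum 65
(19, 25, 13, 6) → sum 63
(25, 13, 6, 1) → sum 45
(13, 6, 1, 12) → sum 32
(6, 1, 12, 3) → sum 22
(1, 12, 3, 4) → sum 20
(12, 3, 4, 8) → sum 27
(3, 4, 8, 23) → sum 38
(4, 8, 23, 16) → sum 51
(8, 23, 16, 13) → sum 60
(23, 16, 13, 24) → sum 76
(16, 13, 24, 5) → sum 58
(13, 24, 5, 15) → sum 57
Lowest of these is 20.

20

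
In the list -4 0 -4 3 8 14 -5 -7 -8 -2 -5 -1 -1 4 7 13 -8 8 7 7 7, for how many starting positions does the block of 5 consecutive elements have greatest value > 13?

[-4, 0, -4, 3, 8] → max 8
[0, -4, 3, 8, 14] → max 14  > 13 ✓
[-4, 3, 8, 14, -5] → max 14  > 13 ✓
[3, 8, 14, -5, -7] → max 14  > 13 ✓
[8, 14, -5, -7, -8] → max 14  > 13 ✓
[14, -5, -7, -8, -2] → max 14  > 13 ✓
[-5, -7, -8, -2, -5] → max -2
[-7, -8, -2, -5, -1] → max -1
[-8, -2, -5, -1, -1] → max -1
[-2, -5, -1, -1, 4] → max 4
[-5, -1, -1, 4, 7] → max 7
[-1, -1, 4, 7, 13] → max 13
[-1, 4, 7, 13, -8] → max 13
[4, 7, 13, -8, 8] → max 13
[7, 13, -8, 8, 7] → max 13
[13, -8, 8, 7, 7] → max 13
[-8, 8, 7, 7, 7] → max 8
5 windows satisfy the condition.

5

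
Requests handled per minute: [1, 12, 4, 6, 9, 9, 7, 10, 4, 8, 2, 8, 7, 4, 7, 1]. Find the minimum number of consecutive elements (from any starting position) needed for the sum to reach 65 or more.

add 1: running sum 1 < 65
add 12: running sum 13 < 65
add 4: running sum 17 < 65
add 6: running sum 23 < 65
add 9: running sum 32 < 65
add 9: running sum 41 < 65
add 7: running sum 48 < 65
add 10: running sum 58 < 65
add 4: running sum 62 < 65
end 9: [12, 4, 6, 9, 9, 7, 10, 4, 8] sum 69, len 9
end 10: [12, 4, 6, 9, 9, 7, 10, 4, 8, 2] sum 71, len 10
end 11: [4, 6, 9, 9, 7, 10, 4, 8, 2, 8] sum 67, len 10
end 12: [6, 9, 9, 7, 10, 4, 8, 2, 8, 7] sum 70, len 10
end 13: [9, 9, 7, 10, 4, 8, 2, 8, 7, 4] sum 68, len 10
end 14: [9, 7, 10, 4, 8, 2, 8, 7, 4, 7] sum 66, len 10
end 15: [9, 7, 10, 4, 8, 2, 8, 7, 4, 7, 1] sum 67, len 11
Shortest qualifying length: 9.

9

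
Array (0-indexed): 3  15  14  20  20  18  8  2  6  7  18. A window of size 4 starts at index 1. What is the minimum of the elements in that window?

Elements at indices 1..4: 15, 14, 20, 20
min(15, 14, 20, 20) = 14

14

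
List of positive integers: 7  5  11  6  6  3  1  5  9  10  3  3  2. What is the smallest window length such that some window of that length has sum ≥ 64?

Extend right; whenever the sum reaches 64, record the length and shrink from the left:
add 7: running sum 7 < 64
add 5: running sum 12 < 64
add 11: running sum 23 < 64
add 6: running sum 29 < 64
add 6: running sum 35 < 64
add 3: running sum 38 < 64
add 1: running sum 39 < 64
add 5: running sum 44 < 64
add 9: running sum 53 < 64
add 10: running sum 63 < 64
end 10: [7, 5, 11, 6, 6, 3, 1, 5, 9, 10, 3] sum 66, len 11
end 11: [7, 5, 11, 6, 6, 3, 1, 5, 9, 10, 3, 3] sum 69, len 12
end 12: [5, 11, 6, 6, 3, 1, 5, 9, 10, 3, 3, 2] sum 64, len 12
Shortest qualifying length: 11.

11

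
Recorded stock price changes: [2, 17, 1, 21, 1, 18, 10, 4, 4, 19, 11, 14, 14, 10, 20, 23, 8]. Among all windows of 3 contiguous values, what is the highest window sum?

(2, 17, 1) → sum 20
(17, 1, 21) → sum 39
(1, 21, 1) → sum 23
(21, 1, 18) → sum 40
(1, 18, 10) → sum 29
(18, 10, 4) → sum 32
(10, 4, 4) → sum 18
(4, 4, 19) → sum 27
(4, 19, 11) → sum 34
(19, 11, 14) → sum 44
(11, 14, 14) → sum 39
(14, 14, 10) → sum 38
(14, 10, 20) → sum 44
(10, 20, 23) → sum 53
(20, 23, 8) → sum 51
Highest of these is 53.

53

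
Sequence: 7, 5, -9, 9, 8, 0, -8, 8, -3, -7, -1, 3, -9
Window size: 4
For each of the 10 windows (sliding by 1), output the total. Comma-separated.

12, 13, 8, 9, 8, -3, -10, -3, -8, -14

[7, 5, -9, 9] → sum 12
[5, -9, 9, 8] → sum 13
[-9, 9, 8, 0] → sum 8
[9, 8, 0, -8] → sum 9
[8, 0, -8, 8] → sum 8
[0, -8, 8, -3] → sum -3
[-8, 8, -3, -7] → sum -10
[8, -3, -7, -1] → sum -3
[-3, -7, -1, 3] → sum -8
[-7, -1, 3, -9] → sum -14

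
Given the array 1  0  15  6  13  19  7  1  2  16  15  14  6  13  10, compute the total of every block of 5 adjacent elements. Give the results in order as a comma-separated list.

Sliding a size-5 window across the 15 values:
[1, 0, 15, 6, 13] → sum 35
[0, 15, 6, 13, 19] → sum 53
[15, 6, 13, 19, 7] → sum 60
[6, 13, 19, 7, 1] → sum 46
[13, 19, 7, 1, 2] → sum 42
[19, 7, 1, 2, 16] → sum 45
[7, 1, 2, 16, 15] → sum 41
[1, 2, 16, 15, 14] → sum 48
[2, 16, 15, 14, 6] → sum 53
[16, 15, 14, 6, 13] → sum 64
[15, 14, 6, 13, 10] → sum 58

35, 53, 60, 46, 42, 45, 41, 48, 53, 64, 58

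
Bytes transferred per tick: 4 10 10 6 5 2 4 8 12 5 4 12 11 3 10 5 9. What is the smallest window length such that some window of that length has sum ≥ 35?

add 4: running sum 4 < 35
add 10: running sum 14 < 35
add 10: running sum 24 < 35
add 6: running sum 30 < 35
end 4: [4, 10, 10, 6, 5] sum 35, len 5
end 5: [4, 10, 10, 6, 5, 2] sum 37, len 6
end 6: [10, 10, 6, 5, 2, 4] sum 37, len 6
end 7: [10, 6, 5, 2, 4, 8] sum 35, len 6
end 8: [6, 5, 2, 4, 8, 12] sum 37, len 6
end 9: [5, 2, 4, 8, 12, 5] sum 36, len 6
end 10: [2, 4, 8, 12, 5, 4] sum 35, len 6
end 11: [8, 12, 5, 4, 12] sum 41, len 5
end 12: [12, 5, 4, 12, 11] sum 44, len 5
end 13: [5, 4, 12, 11, 3] sum 35, len 5
end 14: [12, 11, 3, 10] sum 36, len 4
end 15: [12, 11, 3, 10, 5] sum 41, len 5
end 16: [11, 3, 10, 5, 9] sum 38, len 5
Shortest qualifying length: 4.

4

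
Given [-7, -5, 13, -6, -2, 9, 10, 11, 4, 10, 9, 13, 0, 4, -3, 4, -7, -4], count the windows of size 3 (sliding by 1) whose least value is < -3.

6

[-7, -5, 13] → min -7  < -3 ✓
[-5, 13, -6] → min -6  < -3 ✓
[13, -6, -2] → min -6  < -3 ✓
[-6, -2, 9] → min -6  < -3 ✓
[-2, 9, 10] → min -2
[9, 10, 11] → min 9
[10, 11, 4] → min 4
[11, 4, 10] → min 4
[4, 10, 9] → min 4
[10, 9, 13] → min 9
[9, 13, 0] → min 0
[13, 0, 4] → min 0
[0, 4, -3] → min -3
[4, -3, 4] → min -3
[-3, 4, -7] → min -7  < -3 ✓
[4, -7, -4] → min -7  < -3 ✓
6 windows satisfy the condition.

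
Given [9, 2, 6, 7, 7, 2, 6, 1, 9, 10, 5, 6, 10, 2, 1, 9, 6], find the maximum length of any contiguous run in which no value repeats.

7

add 9: [9] len 1
add 2: [9, 2] len 2
add 6: [9, 2, 6] len 3
add 7: [9, 2, 6, 7] len 4
add 7 (repeat 7, move left end past it): [7] len 1
add 2: [7, 2] len 2
add 6: [7, 2, 6] len 3
add 1: [7, 2, 6, 1] len 4
add 9: [7, 2, 6, 1, 9] len 5
add 10: [7, 2, 6, 1, 9, 10] len 6
add 5: [7, 2, 6, 1, 9, 10, 5] len 7
add 6 (repeat 6, move left end past it): [1, 9, 10, 5, 6] len 5
add 10 (repeat 10, move left end past it): [5, 6, 10] len 3
add 2: [5, 6, 10, 2] len 4
add 1: [5, 6, 10, 2, 1] len 5
add 9: [5, 6, 10, 2, 1, 9] len 6
add 6 (repeat 6, move left end past it): [10, 2, 1, 9, 6] len 5
Longest all-distinct length: 7.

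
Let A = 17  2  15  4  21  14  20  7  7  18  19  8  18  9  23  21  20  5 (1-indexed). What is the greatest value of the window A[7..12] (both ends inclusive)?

20

Elements at indices 7..12: 20, 7, 7, 18, 19, 8
max(20, 7, 7, 18, 19, 8) = 20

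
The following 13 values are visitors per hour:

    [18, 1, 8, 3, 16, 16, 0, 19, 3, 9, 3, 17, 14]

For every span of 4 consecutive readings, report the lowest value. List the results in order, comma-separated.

1, 1, 3, 0, 0, 0, 0, 3, 3, 3

[18, 1, 8, 3] → min 1
[1, 8, 3, 16] → min 1
[8, 3, 16, 16] → min 3
[3, 16, 16, 0] → min 0
[16, 16, 0, 19] → min 0
[16, 0, 19, 3] → min 0
[0, 19, 3, 9] → min 0
[19, 3, 9, 3] → min 3
[3, 9, 3, 17] → min 3
[9, 3, 17, 14] → min 3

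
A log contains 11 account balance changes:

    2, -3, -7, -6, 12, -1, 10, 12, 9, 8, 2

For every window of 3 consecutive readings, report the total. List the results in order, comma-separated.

[2, -3, -7] → sum -8
[-3, -7, -6] → sum -16
[-7, -6, 12] → sum -1
[-6, 12, -1] → sum 5
[12, -1, 10] → sum 21
[-1, 10, 12] → sum 21
[10, 12, 9] → sum 31
[12, 9, 8] → sum 29
[9, 8, 2] → sum 19

-8, -16, -1, 5, 21, 21, 31, 29, 19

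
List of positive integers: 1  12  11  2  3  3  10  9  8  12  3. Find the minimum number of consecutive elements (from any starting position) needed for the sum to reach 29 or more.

3

Extend right; whenever the sum reaches 29, record the length and shrink from the left:
add 1: running sum 1 < 29
add 12: running sum 13 < 29
add 11: running sum 24 < 29
add 2: running sum 26 < 29
end 4: [1, 12, 11, 2, 3] sum 29, len 5
end 5: [12, 11, 2, 3, 3] sum 31, len 5
end 6: [11, 2, 3, 3, 10] sum 29, len 5
end 7: [11, 2, 3, 3, 10, 9] sum 38, len 6
end 8: [3, 10, 9, 8] sum 30, len 4
end 9: [9, 8, 12] sum 29, len 3
end 10: [9, 8, 12, 3] sum 32, len 4
Shortest qualifying length: 3.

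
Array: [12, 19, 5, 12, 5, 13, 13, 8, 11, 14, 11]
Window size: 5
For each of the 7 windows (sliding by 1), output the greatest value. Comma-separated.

19, 19, 13, 13, 13, 14, 14

12 19 5 12 5 → max 19
19 5 12 5 13 → max 19
5 12 5 13 13 → max 13
12 5 13 13 8 → max 13
5 13 13 8 11 → max 13
13 13 8 11 14 → max 14
13 8 11 14 11 → max 14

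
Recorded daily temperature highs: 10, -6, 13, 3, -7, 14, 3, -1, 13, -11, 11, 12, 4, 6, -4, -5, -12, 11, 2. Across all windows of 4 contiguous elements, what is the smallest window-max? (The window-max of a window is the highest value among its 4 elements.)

6

(10, -6, 13, 3) → max 13
(-6, 13, 3, -7) → max 13
(13, 3, -7, 14) → max 14
(3, -7, 14, 3) → max 14
(-7, 14, 3, -1) → max 14
(14, 3, -1, 13) → max 14
(3, -1, 13, -11) → max 13
(-1, 13, -11, 11) → max 13
(13, -11, 11, 12) → max 13
(-11, 11, 12, 4) → max 12
(11, 12, 4, 6) → max 12
(12, 4, 6, -4) → max 12
(4, 6, -4, -5) → max 6
(6, -4, -5, -12) → max 6
(-4, -5, -12, 11) → max 11
(-5, -12, 11, 2) → max 11
Smallest of these is 6.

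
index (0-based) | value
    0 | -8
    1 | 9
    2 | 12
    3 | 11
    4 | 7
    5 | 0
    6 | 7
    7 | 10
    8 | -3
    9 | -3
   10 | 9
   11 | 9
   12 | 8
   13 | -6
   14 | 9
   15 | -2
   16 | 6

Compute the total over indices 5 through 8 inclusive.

14

Elements at indices 5..8: 0, 7, 10, -3
sum(0, 7, 10, -3) = 14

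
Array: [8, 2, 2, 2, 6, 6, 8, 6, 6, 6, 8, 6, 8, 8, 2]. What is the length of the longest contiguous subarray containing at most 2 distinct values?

Extend right; when distinct count exceeds 2, shrink from the left:
[8] 1 distinct, len 1
[8, 2] 2 distinct, len 2
[8, 2, 2] 2 distinct, len 3
[8, 2, 2, 2] 2 distinct, len 4
[2, 2, 2, 6] 2 distinct, len 4
[2, 2, 2, 6, 6] 2 distinct, len 5
[6, 6, 8] 2 distinct, len 3
[6, 6, 8, 6] 2 distinct, len 4
[6, 6, 8, 6, 6] 2 distinct, len 5
[6, 6, 8, 6, 6, 6] 2 distinct, len 6
[6, 6, 8, 6, 6, 6, 8] 2 distinct, len 7
[6, 6, 8, 6, 6, 6, 8, 6] 2 distinct, len 8
[6, 6, 8, 6, 6, 6, 8, 6, 8] 2 distinct, len 9
[6, 6, 8, 6, 6, 6, 8, 6, 8, 8] 2 distinct, len 10
[8, 8, 2] 2 distinct, len 3
Longest length with ≤2 distinct: 10.

10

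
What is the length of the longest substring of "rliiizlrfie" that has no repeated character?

6

[r] len 1
[r, l] len 2
[r, l, i] len 3
[i] len 1
[i] len 1
[i, z] len 2
[i, z, l] len 3
[i, z, l, r] len 4
[i, z, l, r, f] len 5
[z, l, r, f, i] len 5
[z, l, r, f, i, e] len 6
Longest all-distinct length: 6.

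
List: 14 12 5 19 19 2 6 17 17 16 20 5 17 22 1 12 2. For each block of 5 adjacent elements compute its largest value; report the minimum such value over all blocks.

(14, 12, 5, 19, 19) → max 19
(12, 5, 19, 19, 2) → max 19
(5, 19, 19, 2, 6) → max 19
(19, 19, 2, 6, 17) → max 19
(19, 2, 6, 17, 17) → max 19
(2, 6, 17, 17, 16) → max 17
(6, 17, 17, 16, 20) → max 20
(17, 17, 16, 20, 5) → max 20
(17, 16, 20, 5, 17) → max 20
(16, 20, 5, 17, 22) → max 22
(20, 5, 17, 22, 1) → max 22
(5, 17, 22, 1, 12) → max 22
(17, 22, 1, 12, 2) → max 22
Minimum of these is 17.

17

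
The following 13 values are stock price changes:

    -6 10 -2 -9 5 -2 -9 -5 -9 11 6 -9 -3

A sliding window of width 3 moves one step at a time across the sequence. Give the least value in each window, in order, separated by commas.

Sliding a size-3 window across the 13 values:
[-6, 10, -2] → min -6
[10, -2, -9] → min -9
[-2, -9, 5] → min -9
[-9, 5, -2] → min -9
[5, -2, -9] → min -9
[-2, -9, -5] → min -9
[-9, -5, -9] → min -9
[-5, -9, 11] → min -9
[-9, 11, 6] → min -9
[11, 6, -9] → min -9
[6, -9, -3] → min -9

-6, -9, -9, -9, -9, -9, -9, -9, -9, -9, -9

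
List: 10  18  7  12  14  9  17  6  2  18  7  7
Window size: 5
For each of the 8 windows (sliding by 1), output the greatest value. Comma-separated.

18, 18, 17, 17, 17, 18, 18, 18

(10, 18, 7, 12, 14) → max 18
(18, 7, 12, 14, 9) → max 18
(7, 12, 14, 9, 17) → max 17
(12, 14, 9, 17, 6) → max 17
(14, 9, 17, 6, 2) → max 17
(9, 17, 6, 2, 18) → max 18
(17, 6, 2, 18, 7) → max 18
(6, 2, 18, 7, 7) → max 18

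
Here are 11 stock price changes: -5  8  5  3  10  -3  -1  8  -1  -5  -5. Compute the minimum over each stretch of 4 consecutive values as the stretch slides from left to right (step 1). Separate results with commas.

-5, 3, -3, -3, -3, -3, -5, -5

-5 8 5 3 → min -5
8 5 3 10 → min 3
5 3 10 -3 → min -3
3 10 -3 -1 → min -3
10 -3 -1 8 → min -3
-3 -1 8 -1 → min -3
-1 8 -1 -5 → min -5
8 -1 -5 -5 → min -5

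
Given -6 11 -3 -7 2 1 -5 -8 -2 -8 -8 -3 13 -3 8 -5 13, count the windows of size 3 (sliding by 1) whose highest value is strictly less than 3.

8

[-6, 11, -3] → max 11
[11, -3, -7] → max 11
[-3, -7, 2] → max 2  < 3 ✓
[-7, 2, 1] → max 2  < 3 ✓
[2, 1, -5] → max 2  < 3 ✓
[1, -5, -8] → max 1  < 3 ✓
[-5, -8, -2] → max -2  < 3 ✓
[-8, -2, -8] → max -2  < 3 ✓
[-2, -8, -8] → max -2  < 3 ✓
[-8, -8, -3] → max -3  < 3 ✓
[-8, -3, 13] → max 13
[-3, 13, -3] → max 13
[13, -3, 8] → max 13
[-3, 8, -5] → max 8
[8, -5, 13] → max 13
8 windows satisfy the condition.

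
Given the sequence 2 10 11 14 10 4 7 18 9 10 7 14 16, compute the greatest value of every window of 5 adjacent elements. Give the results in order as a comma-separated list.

14, 14, 14, 18, 18, 18, 18, 18, 16

2 10 11 14 10 → max 14
10 11 14 10 4 → max 14
11 14 10 4 7 → max 14
14 10 4 7 18 → max 18
10 4 7 18 9 → max 18
4 7 18 9 10 → max 18
7 18 9 10 7 → max 18
18 9 10 7 14 → max 18
9 10 7 14 16 → max 16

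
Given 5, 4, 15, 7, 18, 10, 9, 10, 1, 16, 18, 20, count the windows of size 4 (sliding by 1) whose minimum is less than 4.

4

(5, 4, 15, 7) → min 4
(4, 15, 7, 18) → min 4
(15, 7, 18, 10) → min 7
(7, 18, 10, 9) → min 7
(18, 10, 9, 10) → min 9
(10, 9, 10, 1) → min 1  < 4 ✓
(9, 10, 1, 16) → min 1  < 4 ✓
(10, 1, 16, 18) → min 1  < 4 ✓
(1, 16, 18, 20) → min 1  < 4 ✓
4 windows satisfy the condition.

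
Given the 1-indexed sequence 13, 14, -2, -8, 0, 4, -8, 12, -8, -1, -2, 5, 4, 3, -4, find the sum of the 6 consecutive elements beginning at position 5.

Elements at indices 5..10: 0, 4, -8, 12, -8, -1
sum(0, 4, -8, 12, -8, -1) = -1

-1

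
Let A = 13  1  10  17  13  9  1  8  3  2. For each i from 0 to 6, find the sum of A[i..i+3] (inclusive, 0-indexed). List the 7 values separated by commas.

41, 41, 49, 40, 31, 21, 14

[13, 1, 10, 17] → sum 41
[1, 10, 17, 13] → sum 41
[10, 17, 13, 9] → sum 49
[17, 13, 9, 1] → sum 40
[13, 9, 1, 8] → sum 31
[9, 1, 8, 3] → sum 21
[1, 8, 3, 2] → sum 14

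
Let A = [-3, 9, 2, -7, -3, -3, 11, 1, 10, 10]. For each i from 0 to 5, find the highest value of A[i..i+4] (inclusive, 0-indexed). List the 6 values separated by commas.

(-3, 9, 2, -7, -3) → max 9
(9, 2, -7, -3, -3) → max 9
(2, -7, -3, -3, 11) → max 11
(-7, -3, -3, 11, 1) → max 11
(-3, -3, 11, 1, 10) → max 11
(-3, 11, 1, 10, 10) → max 11

9, 9, 11, 11, 11, 11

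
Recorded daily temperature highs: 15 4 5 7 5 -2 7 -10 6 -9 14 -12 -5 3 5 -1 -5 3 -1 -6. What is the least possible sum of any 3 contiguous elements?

-14

[15, 4, 5] → sum 24
[4, 5, 7] → sum 16
[5, 7, 5] → sum 17
[7, 5, -2] → sum 10
[5, -2, 7] → sum 10
[-2, 7, -10] → sum -5
[7, -10, 6] → sum 3
[-10, 6, -9] → sum -13
[6, -9, 14] → sum 11
[-9, 14, -12] → sum -7
[14, -12, -5] → sum -3
[-12, -5, 3] → sum -14
[-5, 3, 5] → sum 3
[3, 5, -1] → sum 7
[5, -1, -5] → sum -1
[-1, -5, 3] → sum -3
[-5, 3, -1] → sum -3
[3, -1, -6] → sum -4
Least of these is -14.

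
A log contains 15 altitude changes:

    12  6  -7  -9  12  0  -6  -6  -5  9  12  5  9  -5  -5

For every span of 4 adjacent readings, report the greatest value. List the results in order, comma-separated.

(12, 6, -7, -9) → max 12
(6, -7, -9, 12) → max 12
(-7, -9, 12, 0) → max 12
(-9, 12, 0, -6) → max 12
(12, 0, -6, -6) → max 12
(0, -6, -6, -5) → max 0
(-6, -6, -5, 9) → max 9
(-6, -5, 9, 12) → max 12
(-5, 9, 12, 5) → max 12
(9, 12, 5, 9) → max 12
(12, 5, 9, -5) → max 12
(5, 9, -5, -5) → max 9

12, 12, 12, 12, 12, 0, 9, 12, 12, 12, 12, 9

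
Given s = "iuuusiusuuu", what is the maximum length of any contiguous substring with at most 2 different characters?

add i: window [i] (1 distinct), len 1
add u: window [i, u] (2 distinct), len 2
add u: window [i, u, u] (2 distinct), len 3
add u: window [i, u, u, u] (2 distinct), len 4
add s: window [u, u, u, s] (2 distinct), len 4
add i: window [s, i] (2 distinct), len 2
add u: window [i, u] (2 distinct), len 2
add s: window [u, s] (2 distinct), len 2
add u: window [u, s, u] (2 distinct), len 3
add u: window [u, s, u, u] (2 distinct), len 4
add u: window [u, s, u, u, u] (2 distinct), len 5
Longest length with ≤2 distinct: 5.

5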